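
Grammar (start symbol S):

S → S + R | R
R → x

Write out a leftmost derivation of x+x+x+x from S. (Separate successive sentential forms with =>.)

S => S+R => S+R+R => S+R+R+R => R+R+R+R => x+R+R+R => x+x+R+R => x+x+x+R => x+x+x+x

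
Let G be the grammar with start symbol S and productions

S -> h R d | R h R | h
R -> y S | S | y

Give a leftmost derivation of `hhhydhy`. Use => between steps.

S => RhR => ShR => hRdhR => hSdhR => hRhRdhR => hShRdhR => hhhRdhR => hhhydhR => hhhydhy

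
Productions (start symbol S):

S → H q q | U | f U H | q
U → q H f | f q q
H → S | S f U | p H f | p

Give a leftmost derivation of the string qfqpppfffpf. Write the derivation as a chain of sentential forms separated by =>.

S=>U=>qHf=>qSf=>qfUHf=>qfqHfHf=>qfqpHffHf=>qfqppHfffHf=>qfqpppfffHf=>qfqpppfffpf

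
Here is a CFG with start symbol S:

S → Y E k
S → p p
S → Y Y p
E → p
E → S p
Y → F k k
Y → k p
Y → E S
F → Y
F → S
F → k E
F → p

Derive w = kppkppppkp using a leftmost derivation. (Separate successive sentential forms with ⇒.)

S⇒YYp⇒kpYp⇒kpESp⇒kppSp⇒kppYEkp⇒kppkpEkp⇒kppkpSpkp⇒kppkppppkp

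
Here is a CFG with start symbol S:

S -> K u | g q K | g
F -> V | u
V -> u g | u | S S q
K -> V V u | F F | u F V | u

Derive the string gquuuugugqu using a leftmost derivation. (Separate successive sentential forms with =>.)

S => gqK   [S -> g q K]
gqK => gqVVu   [K -> V V u]
gqVVu => gquVu   [V -> u]
gquVu => gquSSqu   [V -> S S q]
gquSSqu => gquKuSqu   [S -> K u]
gquKuSqu => gquuFVuSqu   [K -> u F V]
gquuFVuSqu => gquuuVuSqu   [F -> u]
gquuuVuSqu => gquuuuguSqu   [V -> u g]
gquuuuguSqu => gquuuugugqu   [S -> g]

S => gqK => gqVVu => gquVu => gquSSqu => gquKuSqu => gquuFVuSqu => gquuuVuSqu => gquuuuguSqu => gquuuugugqu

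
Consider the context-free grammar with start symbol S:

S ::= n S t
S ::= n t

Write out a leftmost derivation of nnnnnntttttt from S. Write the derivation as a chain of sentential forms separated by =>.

S => nSt   [S ::= n S t]
nSt => nnStt   [S ::= n S t]
nnStt => nnnSttt   [S ::= n S t]
nnnSttt => nnnnStttt   [S ::= n S t]
nnnnStttt => nnnnnSttttt   [S ::= n S t]
nnnnnSttttt => nnnnnntttttt   [S ::= n t]

S => nSt => nnStt => nnnSttt => nnnnStttt => nnnnnSttttt => nnnnnntttttt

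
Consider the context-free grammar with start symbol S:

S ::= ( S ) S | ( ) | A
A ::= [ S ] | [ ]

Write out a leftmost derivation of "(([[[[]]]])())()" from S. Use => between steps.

S => (S)S => ((S)S)S => ((A)S)S => (([S])S)S => (([A])S)S => (([[S]])S)S => (([[A]])S)S => (([[[S]]])S)S => (([[[A]]])S)S => (([[[[]]]])S)S => (([[[[]]]])())S => (([[[[]]]])())()

S => (S)S   [S ::= ( S ) S]
(S)S => ((S)S)S   [S ::= ( S ) S]
((S)S)S => ((A)S)S   [S ::= A]
((A)S)S => (([S])S)S   [A ::= [ S ]]
(([S])S)S => (([A])S)S   [S ::= A]
(([A])S)S => (([[S]])S)S   [A ::= [ S ]]
(([[S]])S)S => (([[A]])S)S   [S ::= A]
(([[A]])S)S => (([[[S]]])S)S   [A ::= [ S ]]
(([[[S]]])S)S => (([[[A]]])S)S   [S ::= A]
(([[[A]]])S)S => (([[[[]]]])S)S   [A ::= [ ]]
(([[[[]]]])S)S => (([[[[]]]])())S   [S ::= ( )]
(([[[[]]]])())S => (([[[[]]]])())()   [S ::= ( )]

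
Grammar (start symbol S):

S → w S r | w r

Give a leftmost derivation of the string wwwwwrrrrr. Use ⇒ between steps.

S ⇒ wSr   [S → w S r]
wSr ⇒ wwSrr   [S → w S r]
wwSrr ⇒ wwwSrrr   [S → w S r]
wwwSrrr ⇒ wwwwSrrrr   [S → w S r]
wwwwSrrrr ⇒ wwwwwrrrrr   [S → w r]

S⇒wSr⇒wwSrr⇒wwwSrrr⇒wwwwSrrrr⇒wwwwwrrrrr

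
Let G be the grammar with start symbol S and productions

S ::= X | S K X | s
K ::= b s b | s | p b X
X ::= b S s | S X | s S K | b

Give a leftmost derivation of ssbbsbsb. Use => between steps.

S => SKX => XKX => sSKKX => sXKKX => sSXKKX => ssXKKX => ssbKKX => ssbbsbKX => ssbbsbsX => ssbbsbsb

S => SKX   [S ::= S K X]
SKX => XKX   [S ::= X]
XKX => sSKKX   [X ::= s S K]
sSKKX => sXKKX   [S ::= X]
sXKKX => sSXKKX   [X ::= S X]
sSXKKX => ssXKKX   [S ::= s]
ssXKKX => ssbKKX   [X ::= b]
ssbKKX => ssbbsbKX   [K ::= b s b]
ssbbsbKX => ssbbsbsX   [K ::= s]
ssbbsbsX => ssbbsbsb   [X ::= b]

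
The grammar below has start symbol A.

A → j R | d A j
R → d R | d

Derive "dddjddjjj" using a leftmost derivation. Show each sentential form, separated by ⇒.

A ⇒ dAj ⇒ ddAjj ⇒ dddAjjj ⇒ dddjRjjj ⇒ dddjdRjjj ⇒ dddjddjjj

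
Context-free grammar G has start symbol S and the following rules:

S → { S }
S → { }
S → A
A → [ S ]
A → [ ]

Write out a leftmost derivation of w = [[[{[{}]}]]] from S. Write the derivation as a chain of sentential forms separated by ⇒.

S ⇒ A   [S → A]
A ⇒ [S]   [A → [ S ]]
[S] ⇒ [A]   [S → A]
[A] ⇒ [[S]]   [A → [ S ]]
[[S]] ⇒ [[A]]   [S → A]
[[A]] ⇒ [[[S]]]   [A → [ S ]]
[[[S]]] ⇒ [[[{S}]]]   [S → { S }]
[[[{S}]]] ⇒ [[[{A}]]]   [S → A]
[[[{A}]]] ⇒ [[[{[S]}]]]   [A → [ S ]]
[[[{[S]}]]] ⇒ [[[{[{}]}]]]   [S → { }]

S ⇒ A ⇒ [S] ⇒ [A] ⇒ [[S]] ⇒ [[A]] ⇒ [[[S]]] ⇒ [[[{S}]]] ⇒ [[[{A}]]] ⇒ [[[{[S]}]]] ⇒ [[[{[{}]}]]]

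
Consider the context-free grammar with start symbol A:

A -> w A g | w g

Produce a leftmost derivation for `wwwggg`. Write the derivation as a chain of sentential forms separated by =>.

A=>wAg=>wwAgg=>wwwggg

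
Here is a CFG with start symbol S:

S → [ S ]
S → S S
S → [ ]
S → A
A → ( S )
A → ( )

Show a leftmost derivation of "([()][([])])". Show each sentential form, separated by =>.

S=>A=>(S)=>(SS)=>([S]S)=>([A]S)=>([()]S)=>([()][S])=>([()][A])=>([()][(S)])=>([()][([])])

S => A   [S → A]
A => (S)   [A → ( S )]
(S) => (SS)   [S → S S]
(SS) => ([S]S)   [S → [ S ]]
([S]S) => ([A]S)   [S → A]
([A]S) => ([()]S)   [A → ( )]
([()]S) => ([()][S])   [S → [ S ]]
([()][S]) => ([()][A])   [S → A]
([()][A]) => ([()][(S)])   [A → ( S )]
([()][(S)]) => ([()][([])])   [S → [ ]]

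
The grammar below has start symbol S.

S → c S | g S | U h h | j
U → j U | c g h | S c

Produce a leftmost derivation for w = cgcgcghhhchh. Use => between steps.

S => cS => cgS => cgcS => cgcgS => cgcgUhh => cgcgSchh => cgcgUhhchh => cgcgcghhhchh

S => cS   [S → c S]
cS => cgS   [S → g S]
cgS => cgcS   [S → c S]
cgcS => cgcgS   [S → g S]
cgcgS => cgcgUhh   [S → U h h]
cgcgUhh => cgcgSchh   [U → S c]
cgcgSchh => cgcgUhhchh   [S → U h h]
cgcgUhhchh => cgcgcghhhchh   [U → c g h]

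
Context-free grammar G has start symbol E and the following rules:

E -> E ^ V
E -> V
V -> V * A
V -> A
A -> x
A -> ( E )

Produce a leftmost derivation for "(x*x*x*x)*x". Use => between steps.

E=>V=>V*A=>A*A=>(E)*A=>(V)*A=>(V*A)*A=>(V*A*A)*A=>(V*A*A*A)*A=>(A*A*A*A)*A=>(x*A*A*A)*A=>(x*x*A*A)*A=>(x*x*x*A)*A=>(x*x*x*x)*A=>(x*x*x*x)*x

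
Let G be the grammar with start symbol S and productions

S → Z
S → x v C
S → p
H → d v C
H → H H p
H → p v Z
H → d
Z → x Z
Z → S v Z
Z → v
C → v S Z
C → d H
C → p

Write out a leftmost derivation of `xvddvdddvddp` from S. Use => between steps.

S => xvC => xvdH => xvdHHp => xvddvCHp => xvddvdHHp => xvddvddHp => xvddvdddvCp => xvddvdddvdHp => xvddvdddvddp

S => xvC   [S → x v C]
xvC => xvdH   [C → d H]
xvdH => xvdHHp   [H → H H p]
xvdHHp => xvddvCHp   [H → d v C]
xvddvCHp => xvddvdHHp   [C → d H]
xvddvdHHp => xvddvddHp   [H → d]
xvddvddHp => xvddvdddvCp   [H → d v C]
xvddvdddvCp => xvddvdddvdHp   [C → d H]
xvddvdddvdHp => xvddvdddvddp   [H → d]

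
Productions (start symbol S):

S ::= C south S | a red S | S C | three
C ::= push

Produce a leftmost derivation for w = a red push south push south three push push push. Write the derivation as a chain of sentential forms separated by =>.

S => S C => a red S C => a red S C C => a red S C C C => a red C south S C C C => a red push south S C C C => a red push south C south S C C C => a red push south push south S C C C => a red push south push south three C C C => a red push south push south three push C C => a red push south push south three push push C => a red push south push south three push push push

S => S C   [S ::= S C]
S C => a red S C   [S ::= a red S]
a red S C => a red S C C   [S ::= S C]
a red S C C => a red S C C C   [S ::= S C]
a red S C C C => a red C south S C C C   [S ::= C south S]
a red C south S C C C => a red push south S C C C   [C ::= push]
a red push south S C C C => a red push south C south S C C C   [S ::= C south S]
a red push south C south S C C C => a red push south push south S C C C   [C ::= push]
a red push south push south S C C C => a red push south push south three C C C   [S ::= three]
a red push south push south three C C C => a red push south push south three push C C   [C ::= push]
a red push south push south three push C C => a red push south push south three push push C   [C ::= push]
a red push south push south three push push C => a red push south push south three push push push   [C ::= push]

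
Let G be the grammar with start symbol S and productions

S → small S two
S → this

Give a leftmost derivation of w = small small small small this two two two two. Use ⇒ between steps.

S ⇒ small S two   [S → small S two]
small S two ⇒ small small S two two   [S → small S two]
small small S two two ⇒ small small small S two two two   [S → small S two]
small small small S two two two ⇒ small small small small S two two two two   [S → small S two]
small small small small S two two two two ⇒ small small small small this two two two two   [S → this]

S ⇒ small S two ⇒ small small S two two ⇒ small small small S two two two ⇒ small small small small S two two two two ⇒ small small small small this two two two two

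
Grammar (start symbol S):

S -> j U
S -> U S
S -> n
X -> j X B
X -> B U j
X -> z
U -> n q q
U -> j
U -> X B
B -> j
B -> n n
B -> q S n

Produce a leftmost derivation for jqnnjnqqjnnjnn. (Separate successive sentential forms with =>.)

S => jU => jXB => jBUjB => jqSnUjB => jqnnUjB => jqnnXBjB => jqnnBUjBjB => jqnnjUjBjB => jqnnjnqqjBjB => jqnnjnqqjnnjB => jqnnjnqqjnnjnn

S => jU   [S -> j U]
jU => jXB   [U -> X B]
jXB => jBUjB   [X -> B U j]
jBUjB => jqSnUjB   [B -> q S n]
jqSnUjB => jqnnUjB   [S -> n]
jqnnUjB => jqnnXBjB   [U -> X B]
jqnnXBjB => jqnnBUjBjB   [X -> B U j]
jqnnBUjBjB => jqnnjUjBjB   [B -> j]
jqnnjUjBjB => jqnnjnqqjBjB   [U -> n q q]
jqnnjnqqjBjB => jqnnjnqqjnnjB   [B -> n n]
jqnnjnqqjnnjB => jqnnjnqqjnnjnn   [B -> n n]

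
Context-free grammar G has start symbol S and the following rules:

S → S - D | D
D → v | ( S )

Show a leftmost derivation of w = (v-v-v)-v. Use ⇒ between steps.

S ⇒ S-D   [S → S - D]
S-D ⇒ D-D   [S → D]
D-D ⇒ (S)-D   [D → ( S )]
(S)-D ⇒ (S-D)-D   [S → S - D]
(S-D)-D ⇒ (S-D-D)-D   [S → S - D]
(S-D-D)-D ⇒ (D-D-D)-D   [S → D]
(D-D-D)-D ⇒ (v-D-D)-D   [D → v]
(v-D-D)-D ⇒ (v-v-D)-D   [D → v]
(v-v-D)-D ⇒ (v-v-v)-D   [D → v]
(v-v-v)-D ⇒ (v-v-v)-v   [D → v]

S ⇒ S-D ⇒ D-D ⇒ (S)-D ⇒ (S-D)-D ⇒ (S-D-D)-D ⇒ (D-D-D)-D ⇒ (v-D-D)-D ⇒ (v-v-D)-D ⇒ (v-v-v)-D ⇒ (v-v-v)-v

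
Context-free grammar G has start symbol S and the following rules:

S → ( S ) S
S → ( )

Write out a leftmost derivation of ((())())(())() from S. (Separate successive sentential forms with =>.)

S => (S)S => ((S)S)S => ((())S)S => ((())())S => ((())())(S)S => ((())())(())S => ((())())(())()

S => (S)S   [S → ( S ) S]
(S)S => ((S)S)S   [S → ( S ) S]
((S)S)S => ((())S)S   [S → ( )]
((())S)S => ((())())S   [S → ( )]
((())())S => ((())())(S)S   [S → ( S ) S]
((())())(S)S => ((())())(())S   [S → ( )]
((())())(())S => ((())())(())()   [S → ( )]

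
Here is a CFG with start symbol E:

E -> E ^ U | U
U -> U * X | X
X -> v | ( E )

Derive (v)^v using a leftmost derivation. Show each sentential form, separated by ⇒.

E ⇒ E^U ⇒ U^U ⇒ X^U ⇒ (E)^U ⇒ (U)^U ⇒ (X)^U ⇒ (v)^U ⇒ (v)^X ⇒ (v)^v

E ⇒ E^U   [E -> E ^ U]
E^U ⇒ U^U   [E -> U]
U^U ⇒ X^U   [U -> X]
X^U ⇒ (E)^U   [X -> ( E )]
(E)^U ⇒ (U)^U   [E -> U]
(U)^U ⇒ (X)^U   [U -> X]
(X)^U ⇒ (v)^U   [X -> v]
(v)^U ⇒ (v)^X   [U -> X]
(v)^X ⇒ (v)^v   [X -> v]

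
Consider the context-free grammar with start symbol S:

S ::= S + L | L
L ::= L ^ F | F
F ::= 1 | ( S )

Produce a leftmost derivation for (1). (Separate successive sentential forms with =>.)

S => L => F => (S) => (L) => (F) => (1)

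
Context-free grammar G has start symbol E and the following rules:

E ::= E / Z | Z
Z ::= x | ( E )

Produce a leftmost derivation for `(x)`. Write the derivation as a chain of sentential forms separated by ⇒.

E ⇒ Z   [E ::= Z]
Z ⇒ (E)   [Z ::= ( E )]
(E) ⇒ (Z)   [E ::= Z]
(Z) ⇒ (x)   [Z ::= x]

E ⇒ Z ⇒ (E) ⇒ (Z) ⇒ (x)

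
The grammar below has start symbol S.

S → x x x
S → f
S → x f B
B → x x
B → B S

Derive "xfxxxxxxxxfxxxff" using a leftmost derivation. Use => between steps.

S => xfB => xfBS => xfBSS => xfBSSS => xfBSSSS => xfBSSSSS => xfBSSSSSS => xfxxSSSSSS => xfxxxxxSSSSS => xfxxxxxxxxSSSS => xfxxxxxxxxfSSS => xfxxxxxxxxfxxxSS => xfxxxxxxxxfxxxfS => xfxxxxxxxxfxxxff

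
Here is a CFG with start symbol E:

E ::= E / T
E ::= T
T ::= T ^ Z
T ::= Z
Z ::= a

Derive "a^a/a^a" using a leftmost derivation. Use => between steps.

E => E/T => T/T => T^Z/T => Z^Z/T => a^Z/T => a^a/T => a^a/T^Z => a^a/Z^Z => a^a/a^Z => a^a/a^a

E => E/T   [E ::= E / T]
E/T => T/T   [E ::= T]
T/T => T^Z/T   [T ::= T ^ Z]
T^Z/T => Z^Z/T   [T ::= Z]
Z^Z/T => a^Z/T   [Z ::= a]
a^Z/T => a^a/T   [Z ::= a]
a^a/T => a^a/T^Z   [T ::= T ^ Z]
a^a/T^Z => a^a/Z^Z   [T ::= Z]
a^a/Z^Z => a^a/a^Z   [Z ::= a]
a^a/a^Z => a^a/a^a   [Z ::= a]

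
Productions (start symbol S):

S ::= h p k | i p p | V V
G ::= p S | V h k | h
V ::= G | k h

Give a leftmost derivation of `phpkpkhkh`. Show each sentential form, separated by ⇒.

S ⇒ VV ⇒ GV ⇒ pSV ⇒ phpkV ⇒ phpkG ⇒ phpkpS ⇒ phpkpVV ⇒ phpkpkhV ⇒ phpkpkhkh

S ⇒ VV   [S ::= V V]
VV ⇒ GV   [V ::= G]
GV ⇒ pSV   [G ::= p S]
pSV ⇒ phpkV   [S ::= h p k]
phpkV ⇒ phpkG   [V ::= G]
phpkG ⇒ phpkpS   [G ::= p S]
phpkpS ⇒ phpkpVV   [S ::= V V]
phpkpVV ⇒ phpkpkhV   [V ::= k h]
phpkpkhV ⇒ phpkpkhkh   [V ::= k h]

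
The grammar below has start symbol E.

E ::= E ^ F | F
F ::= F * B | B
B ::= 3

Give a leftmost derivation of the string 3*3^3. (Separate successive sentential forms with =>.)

E => E^F   [E ::= E ^ F]
E^F => F^F   [E ::= F]
F^F => F*B^F   [F ::= F * B]
F*B^F => B*B^F   [F ::= B]
B*B^F => 3*B^F   [B ::= 3]
3*B^F => 3*3^F   [B ::= 3]
3*3^F => 3*3^B   [F ::= B]
3*3^B => 3*3^3   [B ::= 3]

E => E^F => F^F => F*B^F => B*B^F => 3*B^F => 3*3^F => 3*3^B => 3*3^3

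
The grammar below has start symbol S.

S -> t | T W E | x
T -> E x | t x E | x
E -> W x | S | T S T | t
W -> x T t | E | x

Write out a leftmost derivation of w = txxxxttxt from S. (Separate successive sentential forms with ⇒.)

S ⇒ TWE   [S -> T W E]
TWE ⇒ txEWE   [T -> t x E]
txEWE ⇒ txSWE   [E -> S]
txSWE ⇒ txTWEWE   [S -> T W E]
txTWEWE ⇒ txExWEWE   [T -> E x]
txExWEWE ⇒ txWxxWEWE   [E -> W x]
txWxxWEWE ⇒ txExxWEWE   [W -> E]
txExxWEWE ⇒ txSxxWEWE   [E -> S]
txSxxWEWE ⇒ txxxxWEWE   [S -> x]
txxxxWEWE ⇒ txxxxEEWE   [W -> E]
txxxxEEWE ⇒ txxxxtEWE   [E -> t]
txxxxtEWE ⇒ txxxxttWE   [E -> t]
txxxxttWE ⇒ txxxxttxE   [W -> x]
txxxxttxE ⇒ txxxxttxt   [E -> t]

S ⇒ TWE ⇒ txEWE ⇒ txSWE ⇒ txTWEWE ⇒ txExWEWE ⇒ txWxxWEWE ⇒ txExxWEWE ⇒ txSxxWEWE ⇒ txxxxWEWE ⇒ txxxxEEWE ⇒ txxxxtEWE ⇒ txxxxttWE ⇒ txxxxttxE ⇒ txxxxttxt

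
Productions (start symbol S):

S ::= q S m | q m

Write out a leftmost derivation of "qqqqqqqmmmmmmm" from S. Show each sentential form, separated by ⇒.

S ⇒ qSm   [S ::= q S m]
qSm ⇒ qqSmm   [S ::= q S m]
qqSmm ⇒ qqqSmmm   [S ::= q S m]
qqqSmmm ⇒ qqqqSmmmm   [S ::= q S m]
qqqqSmmmm ⇒ qqqqqSmmmmm   [S ::= q S m]
qqqqqSmmmmm ⇒ qqqqqqSmmmmmm   [S ::= q S m]
qqqqqqSmmmmmm ⇒ qqqqqqqmmmmmmm   [S ::= q m]

S ⇒ qSm ⇒ qqSmm ⇒ qqqSmmm ⇒ qqqqSmmmm ⇒ qqqqqSmmmmm ⇒ qqqqqqSmmmmmm ⇒ qqqqqqqmmmmmmm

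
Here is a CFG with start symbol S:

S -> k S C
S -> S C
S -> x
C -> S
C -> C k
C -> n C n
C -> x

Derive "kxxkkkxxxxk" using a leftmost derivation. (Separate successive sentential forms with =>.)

S => SC   [S -> S C]
SC => kSCC   [S -> k S C]
kSCC => kxCC   [S -> x]
kxCC => kxCkC   [C -> C k]
kxCkC => kxxkC   [C -> x]
kxxkC => kxxkCk   [C -> C k]
kxxkCk => kxxkSk   [C -> S]
kxxkSk => kxxkkSCk   [S -> k S C]
kxxkkSCk => kxxkkSCCk   [S -> S C]
kxxkkSCCk => kxxkkkSCCCk   [S -> k S C]
kxxkkkSCCCk => kxxkkkxCCCk   [S -> x]
kxxkkkxCCCk => kxxkkkxxCCk   [C -> x]
kxxkkkxxCCk => kxxkkkxxxCk   [C -> x]
kxxkkkxxxCk => kxxkkkxxxxk   [C -> x]

S => SC => kSCC => kxCC => kxCkC => kxxkC => kxxkCk => kxxkSk => kxxkkSCk => kxxkkSCCk => kxxkkkSCCCk => kxxkkkxCCCk => kxxkkkxxCCk => kxxkkkxxxCk => kxxkkkxxxxk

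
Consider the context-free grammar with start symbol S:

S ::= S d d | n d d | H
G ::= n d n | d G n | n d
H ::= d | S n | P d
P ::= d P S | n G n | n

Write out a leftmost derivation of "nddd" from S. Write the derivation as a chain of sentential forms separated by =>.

S => Sdd => Hdd => Pddd => nddd

S => Sdd   [S ::= S d d]
Sdd => Hdd   [S ::= H]
Hdd => Pddd   [H ::= P d]
Pddd => nddd   [P ::= n]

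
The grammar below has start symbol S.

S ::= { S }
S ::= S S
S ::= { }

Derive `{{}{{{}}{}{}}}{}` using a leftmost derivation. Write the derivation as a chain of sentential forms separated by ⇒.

S ⇒ SS   [S ::= S S]
SS ⇒ {S}S   [S ::= { S }]
{S}S ⇒ {SS}S   [S ::= S S]
{SS}S ⇒ {{}S}S   [S ::= { }]
{{}S}S ⇒ {{}{S}}S   [S ::= { S }]
{{}{S}}S ⇒ {{}{SS}}S   [S ::= S S]
{{}{SS}}S ⇒ {{}{SSS}}S   [S ::= S S]
{{}{SSS}}S ⇒ {{}{{S}SS}}S   [S ::= { S }]
{{}{{S}SS}}S ⇒ {{}{{{}}SS}}S   [S ::= { }]
{{}{{{}}SS}}S ⇒ {{}{{{}}{}S}}S   [S ::= { }]
{{}{{{}}{}S}}S ⇒ {{}{{{}}{}{}}}S   [S ::= { }]
{{}{{{}}{}{}}}S ⇒ {{}{{{}}{}{}}}{}   [S ::= { }]

S⇒SS⇒{S}S⇒{SS}S⇒{{}S}S⇒{{}{S}}S⇒{{}{SS}}S⇒{{}{SSS}}S⇒{{}{{S}SS}}S⇒{{}{{{}}SS}}S⇒{{}{{{}}{}S}}S⇒{{}{{{}}{}{}}}S⇒{{}{{{}}{}{}}}{}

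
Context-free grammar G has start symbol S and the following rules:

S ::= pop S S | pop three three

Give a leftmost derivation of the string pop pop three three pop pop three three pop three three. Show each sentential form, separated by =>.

S => pop S S => pop pop three three S => pop pop three three pop S S => pop pop three three pop pop three three S => pop pop three three pop pop three three pop three three

S => pop S S   [S ::= pop S S]
pop S S => pop pop three three S   [S ::= pop three three]
pop pop three three S => pop pop three three pop S S   [S ::= pop S S]
pop pop three three pop S S => pop pop three three pop pop three three S   [S ::= pop three three]
pop pop three three pop pop three three S => pop pop three three pop pop three three pop three three   [S ::= pop three three]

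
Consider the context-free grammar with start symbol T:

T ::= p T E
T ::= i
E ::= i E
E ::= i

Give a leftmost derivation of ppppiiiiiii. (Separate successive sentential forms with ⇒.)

T ⇒ pTE ⇒ ppTEE ⇒ pppTEEE ⇒ ppppTEEEE ⇒ ppppiEEEE ⇒ ppppiiEEE ⇒ ppppiiiEEE ⇒ ppppiiiiEE ⇒ ppppiiiiiEE ⇒ ppppiiiiiiE ⇒ ppppiiiiiii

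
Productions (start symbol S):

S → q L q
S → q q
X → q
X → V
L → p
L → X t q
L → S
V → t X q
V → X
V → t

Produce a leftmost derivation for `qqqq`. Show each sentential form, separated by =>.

S=>qLq=>qSq=>qqqq

S => qLq   [S → q L q]
qLq => qSq   [L → S]
qSq => qqqq   [S → q q]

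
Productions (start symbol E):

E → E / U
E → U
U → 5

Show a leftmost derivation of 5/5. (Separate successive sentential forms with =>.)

E=>E/U=>U/U=>5/U=>5/5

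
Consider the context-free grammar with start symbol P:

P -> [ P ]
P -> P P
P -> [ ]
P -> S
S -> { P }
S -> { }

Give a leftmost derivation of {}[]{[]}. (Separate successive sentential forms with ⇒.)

P ⇒ PP ⇒ SP ⇒ {}P ⇒ {}PP ⇒ {}[]P ⇒ {}[]S ⇒ {}[]{P} ⇒ {}[]{[]}

P ⇒ PP   [P -> P P]
PP ⇒ SP   [P -> S]
SP ⇒ {}P   [S -> { }]
{}P ⇒ {}PP   [P -> P P]
{}PP ⇒ {}[]P   [P -> [ ]]
{}[]P ⇒ {}[]S   [P -> S]
{}[]S ⇒ {}[]{P}   [S -> { P }]
{}[]{P} ⇒ {}[]{[]}   [P -> [ ]]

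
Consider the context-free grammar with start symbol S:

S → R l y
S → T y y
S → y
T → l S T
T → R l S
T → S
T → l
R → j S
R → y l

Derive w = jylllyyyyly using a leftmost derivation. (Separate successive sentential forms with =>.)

S => Rly => jSly => jTyyly => jRlSyyly => jyllSyyly => jyllTyyyyly => jylllyyyyly

S => Rly   [S → R l y]
Rly => jSly   [R → j S]
jSly => jTyyly   [S → T y y]
jTyyly => jRlSyyly   [T → R l S]
jRlSyyly => jyllSyyly   [R → y l]
jyllSyyly => jyllTyyyyly   [S → T y y]
jyllTyyyyly => jylllyyyyly   [T → l]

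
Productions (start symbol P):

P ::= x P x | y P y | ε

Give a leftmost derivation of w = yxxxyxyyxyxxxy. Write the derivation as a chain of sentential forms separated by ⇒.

P ⇒ yPy   [P ::= y P y]
yPy ⇒ yxPxy   [P ::= x P x]
yxPxy ⇒ yxxPxxy   [P ::= x P x]
yxxPxxy ⇒ yxxxPxxxy   [P ::= x P x]
yxxxPxxxy ⇒ yxxxyPyxxxy   [P ::= y P y]
yxxxyPyxxxy ⇒ yxxxyxPxyxxxy   [P ::= x P x]
yxxxyxPxyxxxy ⇒ yxxxyxyPyxyxxxy   [P ::= y P y]
yxxxyxyPyxyxxxy ⇒ yxxxyxyyxyxxxy   [P ::= ε]

P ⇒ yPy ⇒ yxPxy ⇒ yxxPxxy ⇒ yxxxPxxxy ⇒ yxxxyPyxxxy ⇒ yxxxyxPxyxxxy ⇒ yxxxyxyPyxyxxxy ⇒ yxxxyxyyxyxxxy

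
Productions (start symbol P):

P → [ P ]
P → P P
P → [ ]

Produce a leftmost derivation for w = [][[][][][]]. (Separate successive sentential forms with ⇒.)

P ⇒ PP ⇒ []P ⇒ [][P] ⇒ [][PP] ⇒ [][[]P] ⇒ [][[]PP] ⇒ [][[][]P] ⇒ [][[][]PP] ⇒ [][[][][]P] ⇒ [][[][][][]]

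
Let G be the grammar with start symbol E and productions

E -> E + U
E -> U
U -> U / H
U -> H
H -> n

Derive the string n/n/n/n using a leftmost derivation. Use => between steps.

E => U => U/H => U/H/H => U/H/H/H => H/H/H/H => n/H/H/H => n/n/H/H => n/n/n/H => n/n/n/n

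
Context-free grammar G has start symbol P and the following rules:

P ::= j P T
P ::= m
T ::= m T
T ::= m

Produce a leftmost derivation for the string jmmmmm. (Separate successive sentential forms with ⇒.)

P ⇒ jPT   [P ::= j P T]
jPT ⇒ jmT   [P ::= m]
jmT ⇒ jmmT   [T ::= m T]
jmmT ⇒ jmmmT   [T ::= m T]
jmmmT ⇒ jmmmmT   [T ::= m T]
jmmmmT ⇒ jmmmmm   [T ::= m]

P⇒jPT⇒jmT⇒jmmT⇒jmmmT⇒jmmmmT⇒jmmmmm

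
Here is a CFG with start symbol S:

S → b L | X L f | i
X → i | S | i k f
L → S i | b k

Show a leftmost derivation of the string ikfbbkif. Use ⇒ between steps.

S ⇒ XLf ⇒ ikfLf ⇒ ikfSif ⇒ ikfbLif ⇒ ikfbbkif

S ⇒ XLf   [S → X L f]
XLf ⇒ ikfLf   [X → i k f]
ikfLf ⇒ ikfSif   [L → S i]
ikfSif ⇒ ikfbLif   [S → b L]
ikfbLif ⇒ ikfbbkif   [L → b k]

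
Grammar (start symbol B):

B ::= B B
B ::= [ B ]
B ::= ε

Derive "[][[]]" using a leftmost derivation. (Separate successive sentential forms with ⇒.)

B ⇒ BB   [B ::= B B]
BB ⇒ BBB   [B ::= B B]
BBB ⇒ [B]BB   [B ::= [ B ]]
[B]BB ⇒ []BB   [B ::= ε]
[]BB ⇒ []BBB   [B ::= B B]
[]BBB ⇒ [][B]BB   [B ::= [ B ]]
[][B]BB ⇒ [][[B]]BB   [B ::= [ B ]]
[][[B]]BB ⇒ [][[]]BB   [B ::= ε]
[][[]]BB ⇒ [][[]]B   [B ::= ε]
[][[]]B ⇒ [][[]]   [B ::= ε]

B⇒BB⇒BBB⇒[B]BB⇒[]BB⇒[]BBB⇒[][B]BB⇒[][[B]]BB⇒[][[]]BB⇒[][[]]B⇒[][[]]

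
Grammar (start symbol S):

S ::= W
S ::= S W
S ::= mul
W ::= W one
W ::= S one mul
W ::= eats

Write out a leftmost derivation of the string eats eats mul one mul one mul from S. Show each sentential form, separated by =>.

S => W => S one mul => S W one mul => S W W one mul => W W W one mul => eats W W one mul => eats eats W one mul => eats eats S one mul one mul => eats eats mul one mul one mul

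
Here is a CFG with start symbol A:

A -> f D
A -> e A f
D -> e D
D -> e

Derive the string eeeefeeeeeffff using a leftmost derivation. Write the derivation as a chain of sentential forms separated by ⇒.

A⇒eAf⇒eeAff⇒eeeAfff⇒eeeeAffff⇒eeeefDffff⇒eeeefeDffff⇒eeeefeeDffff⇒eeeefeeeDffff⇒eeeefeeeeDffff⇒eeeefeeeeeffff

A ⇒ eAf   [A -> e A f]
eAf ⇒ eeAff   [A -> e A f]
eeAff ⇒ eeeAfff   [A -> e A f]
eeeAfff ⇒ eeeeAffff   [A -> e A f]
eeeeAffff ⇒ eeeefDffff   [A -> f D]
eeeefDffff ⇒ eeeefeDffff   [D -> e D]
eeeefeDffff ⇒ eeeefeeDffff   [D -> e D]
eeeefeeDffff ⇒ eeeefeeeDffff   [D -> e D]
eeeefeeeDffff ⇒ eeeefeeeeDffff   [D -> e D]
eeeefeeeeDffff ⇒ eeeefeeeeeffff   [D -> e]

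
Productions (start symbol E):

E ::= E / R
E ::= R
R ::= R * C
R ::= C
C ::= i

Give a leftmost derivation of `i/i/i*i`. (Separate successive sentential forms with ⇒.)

E⇒E/R⇒E/R/R⇒R/R/R⇒C/R/R⇒i/R/R⇒i/C/R⇒i/i/R⇒i/i/R*C⇒i/i/C*C⇒i/i/i*C⇒i/i/i*i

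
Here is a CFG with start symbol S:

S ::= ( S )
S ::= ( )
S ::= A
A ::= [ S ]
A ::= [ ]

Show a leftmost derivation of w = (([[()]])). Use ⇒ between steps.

S ⇒ (S) ⇒ ((S)) ⇒ ((A)) ⇒ (([S])) ⇒ (([A])) ⇒ (([[S]])) ⇒ (([[()]]))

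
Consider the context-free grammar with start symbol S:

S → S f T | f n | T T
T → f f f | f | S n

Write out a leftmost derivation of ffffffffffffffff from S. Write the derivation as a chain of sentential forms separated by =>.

S => SfT   [S → S f T]
SfT => SfTfT   [S → S f T]
SfTfT => SfTfTfT   [S → S f T]
SfTfTfT => TTfTfTfT   [S → T T]
TTfTfTfT => fTfTfTfT   [T → f]
fTfTfTfT => fffffTfTfT   [T → f f f]
fffffTfTfT => fffffffffTfT   [T → f f f]
fffffffffTfT => fffffffffffffT   [T → f f f]
fffffffffffffT => ffffffffffffffff   [T → f f f]

S=>SfT=>SfTfT=>SfTfTfT=>TTfTfTfT=>fTfTfTfT=>fffffTfTfT=>fffffffffTfT=>fffffffffffffT=>ffffffffffffffff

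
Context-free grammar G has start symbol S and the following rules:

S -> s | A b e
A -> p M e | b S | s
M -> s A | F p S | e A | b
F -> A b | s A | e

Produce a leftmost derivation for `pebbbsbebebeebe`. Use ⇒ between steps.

S ⇒ Abe   [S -> A b e]
Abe ⇒ pMebe   [A -> p M e]
pMebe ⇒ peAebe   [M -> e A]
peAebe ⇒ pebSebe   [A -> b S]
pebSebe ⇒ pebAbeebe   [S -> A b e]
pebAbeebe ⇒ pebbSbeebe   [A -> b S]
pebbSbeebe ⇒ pebbAbebeebe   [S -> A b e]
pebbAbebeebe ⇒ pebbbSbebeebe   [A -> b S]
pebbbSbebeebe ⇒ pebbbAbebebeebe   [S -> A b e]
pebbbAbebebeebe ⇒ pebbbsbebebeebe   [A -> s]

S ⇒ Abe ⇒ pMebe ⇒ peAebe ⇒ pebSebe ⇒ pebAbeebe ⇒ pebbSbeebe ⇒ pebbAbebeebe ⇒ pebbbSbebeebe ⇒ pebbbAbebebeebe ⇒ pebbbsbebebeebe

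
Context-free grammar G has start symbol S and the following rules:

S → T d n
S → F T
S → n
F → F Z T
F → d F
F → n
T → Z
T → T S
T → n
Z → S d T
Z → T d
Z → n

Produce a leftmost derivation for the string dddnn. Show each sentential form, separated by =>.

S => FT => dFT => ddFT => dddFT => dddnT => dddnn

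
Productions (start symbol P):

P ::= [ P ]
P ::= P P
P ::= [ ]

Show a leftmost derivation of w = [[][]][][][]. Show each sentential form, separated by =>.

P=>PP=>PPP=>PPPP=>[P]PPP=>[PP]PPP=>[[]P]PPP=>[[][]]PPP=>[[][]][]PP=>[[][]][][]P=>[[][]][][][]

P => PP   [P ::= P P]
PP => PPP   [P ::= P P]
PPP => PPPP   [P ::= P P]
PPPP => [P]PPP   [P ::= [ P ]]
[P]PPP => [PP]PPP   [P ::= P P]
[PP]PPP => [[]P]PPP   [P ::= [ ]]
[[]P]PPP => [[][]]PPP   [P ::= [ ]]
[[][]]PPP => [[][]][]PP   [P ::= [ ]]
[[][]][]PP => [[][]][][]P   [P ::= [ ]]
[[][]][][]P => [[][]][][][]   [P ::= [ ]]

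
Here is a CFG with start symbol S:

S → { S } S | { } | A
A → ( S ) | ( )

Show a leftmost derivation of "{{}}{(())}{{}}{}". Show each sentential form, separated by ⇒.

S ⇒ {S}S   [S → { S } S]
{S}S ⇒ {{}}S   [S → { }]
{{}}S ⇒ {{}}{S}S   [S → { S } S]
{{}}{S}S ⇒ {{}}{A}S   [S → A]
{{}}{A}S ⇒ {{}}{(S)}S   [A → ( S )]
{{}}{(S)}S ⇒ {{}}{(A)}S   [S → A]
{{}}{(A)}S ⇒ {{}}{(())}S   [A → ( )]
{{}}{(())}S ⇒ {{}}{(())}{S}S   [S → { S } S]
{{}}{(())}{S}S ⇒ {{}}{(())}{{}}S   [S → { }]
{{}}{(())}{{}}S ⇒ {{}}{(())}{{}}{}   [S → { }]

S ⇒ {S}S ⇒ {{}}S ⇒ {{}}{S}S ⇒ {{}}{A}S ⇒ {{}}{(S)}S ⇒ {{}}{(A)}S ⇒ {{}}{(())}S ⇒ {{}}{(())}{S}S ⇒ {{}}{(())}{{}}S ⇒ {{}}{(())}{{}}{}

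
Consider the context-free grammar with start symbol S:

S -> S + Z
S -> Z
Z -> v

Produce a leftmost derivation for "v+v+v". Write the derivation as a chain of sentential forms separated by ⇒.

S ⇒ S+Z   [S -> S + Z]
S+Z ⇒ S+Z+Z   [S -> S + Z]
S+Z+Z ⇒ Z+Z+Z   [S -> Z]
Z+Z+Z ⇒ v+Z+Z   [Z -> v]
v+Z+Z ⇒ v+v+Z   [Z -> v]
v+v+Z ⇒ v+v+v   [Z -> v]

S⇒S+Z⇒S+Z+Z⇒Z+Z+Z⇒v+Z+Z⇒v+v+Z⇒v+v+v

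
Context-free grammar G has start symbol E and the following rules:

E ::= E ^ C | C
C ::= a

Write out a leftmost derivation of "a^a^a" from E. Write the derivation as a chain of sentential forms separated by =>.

E => E^C   [E ::= E ^ C]
E^C => E^C^C   [E ::= E ^ C]
E^C^C => C^C^C   [E ::= C]
C^C^C => a^C^C   [C ::= a]
a^C^C => a^a^C   [C ::= a]
a^a^C => a^a^a   [C ::= a]

E=>E^C=>E^C^C=>C^C^C=>a^C^C=>a^a^C=>a^a^a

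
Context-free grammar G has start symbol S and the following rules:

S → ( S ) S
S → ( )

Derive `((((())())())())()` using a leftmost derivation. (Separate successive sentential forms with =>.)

S=>(S)S=>((S)S)S=>(((S)S)S)S=>((((S)S)S)S)S=>((((())S)S)S)S=>((((())())S)S)S=>((((())())())S)S=>((((())())())())S=>((((())())())())()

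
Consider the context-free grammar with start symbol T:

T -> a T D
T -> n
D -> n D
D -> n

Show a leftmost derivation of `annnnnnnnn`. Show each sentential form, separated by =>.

T => aTD => anD => annD => annnD => annnnD => annnnnD => annnnnnD => annnnnnnD => annnnnnnnD => annnnnnnnn

T => aTD   [T -> a T D]
aTD => anD   [T -> n]
anD => annD   [D -> n D]
annD => annnD   [D -> n D]
annnD => annnnD   [D -> n D]
annnnD => annnnnD   [D -> n D]
annnnnD => annnnnnD   [D -> n D]
annnnnnD => annnnnnnD   [D -> n D]
annnnnnnD => annnnnnnnD   [D -> n D]
annnnnnnnD => annnnnnnnn   [D -> n]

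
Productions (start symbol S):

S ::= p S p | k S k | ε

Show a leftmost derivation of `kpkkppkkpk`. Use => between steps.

S => kSk => kpSpk => kpkSkpk => kpkkSkkpk => kpkkpSpkkpk => kpkkppkkpk

S => kSk   [S ::= k S k]
kSk => kpSpk   [S ::= p S p]
kpSpk => kpkSkpk   [S ::= k S k]
kpkSkpk => kpkkSkkpk   [S ::= k S k]
kpkkSkkpk => kpkkpSpkkpk   [S ::= p S p]
kpkkpSpkkpk => kpkkppkkpk   [S ::= ε]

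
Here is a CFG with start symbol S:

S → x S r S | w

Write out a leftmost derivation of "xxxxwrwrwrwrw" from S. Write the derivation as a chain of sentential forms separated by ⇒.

S ⇒ xSrS ⇒ xxSrSrS ⇒ xxxSrSrSrS ⇒ xxxxSrSrSrSrS ⇒ xxxxwrSrSrSrS ⇒ xxxxwrwrSrSrS ⇒ xxxxwrwrwrSrS ⇒ xxxxwrwrwrwrS ⇒ xxxxwrwrwrwrw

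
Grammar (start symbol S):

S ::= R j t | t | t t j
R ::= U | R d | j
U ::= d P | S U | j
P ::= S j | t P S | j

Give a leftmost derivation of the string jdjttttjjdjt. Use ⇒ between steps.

S ⇒ Rjt ⇒ Rdjt ⇒ Udjt ⇒ SUdjt ⇒ RjtUdjt ⇒ RdjtUdjt ⇒ jdjtUdjt ⇒ jdjtSUdjt ⇒ jdjttUdjt ⇒ jdjttSUdjt ⇒ jdjttttjUdjt ⇒ jdjttttjjdjt

S ⇒ Rjt   [S ::= R j t]
Rjt ⇒ Rdjt   [R ::= R d]
Rdjt ⇒ Udjt   [R ::= U]
Udjt ⇒ SUdjt   [U ::= S U]
SUdjt ⇒ RjtUdjt   [S ::= R j t]
RjtUdjt ⇒ RdjtUdjt   [R ::= R d]
RdjtUdjt ⇒ jdjtUdjt   [R ::= j]
jdjtUdjt ⇒ jdjtSUdjt   [U ::= S U]
jdjtSUdjt ⇒ jdjttUdjt   [S ::= t]
jdjttUdjt ⇒ jdjttSUdjt   [U ::= S U]
jdjttSUdjt ⇒ jdjttttjUdjt   [S ::= t t j]
jdjttttjUdjt ⇒ jdjttttjjdjt   [U ::= j]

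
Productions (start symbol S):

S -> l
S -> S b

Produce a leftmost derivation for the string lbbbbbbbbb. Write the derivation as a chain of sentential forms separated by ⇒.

S⇒Sb⇒Sbb⇒Sbbb⇒Sbbbb⇒Sbbbbb⇒Sbbbbbb⇒Sbbbbbbb⇒Sbbbbbbbb⇒Sbbbbbbbbb⇒lbbbbbbbbb

S ⇒ Sb   [S -> S b]
Sb ⇒ Sbb   [S -> S b]
Sbb ⇒ Sbbb   [S -> S b]
Sbbb ⇒ Sbbbb   [S -> S b]
Sbbbb ⇒ Sbbbbb   [S -> S b]
Sbbbbb ⇒ Sbbbbbb   [S -> S b]
Sbbbbbb ⇒ Sbbbbbbb   [S -> S b]
Sbbbbbbb ⇒ Sbbbbbbbb   [S -> S b]
Sbbbbbbbb ⇒ Sbbbbbbbbb   [S -> S b]
Sbbbbbbbbb ⇒ lbbbbbbbbb   [S -> l]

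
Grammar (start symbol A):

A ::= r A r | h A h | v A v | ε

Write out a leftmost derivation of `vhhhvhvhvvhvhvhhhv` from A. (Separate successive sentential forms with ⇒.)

A ⇒ vAv   [A ::= v A v]
vAv ⇒ vhAhv   [A ::= h A h]
vhAhv ⇒ vhhAhhv   [A ::= h A h]
vhhAhhv ⇒ vhhhAhhhv   [A ::= h A h]
vhhhAhhhv ⇒ vhhhvAvhhhv   [A ::= v A v]
vhhhvAvhhhv ⇒ vhhhvhAhvhhhv   [A ::= h A h]
vhhhvhAhvhhhv ⇒ vhhhvhvAvhvhhhv   [A ::= v A v]
vhhhvhvAvhvhhhv ⇒ vhhhvhvhAhvhvhhhv   [A ::= h A h]
vhhhvhvhAhvhvhhhv ⇒ vhhhvhvhvAvhvhvhhhv   [A ::= v A v]
vhhhvhvhvAvhvhvhhhv ⇒ vhhhvhvhvvhvhvhhhv   [A ::= ε]

A ⇒ vAv ⇒ vhAhv ⇒ vhhAhhv ⇒ vhhhAhhhv ⇒ vhhhvAvhhhv ⇒ vhhhvhAhvhhhv ⇒ vhhhvhvAvhvhhhv ⇒ vhhhvhvhAhvhvhhhv ⇒ vhhhvhvhvAvhvhvhhhv ⇒ vhhhvhvhvvhvhvhhhv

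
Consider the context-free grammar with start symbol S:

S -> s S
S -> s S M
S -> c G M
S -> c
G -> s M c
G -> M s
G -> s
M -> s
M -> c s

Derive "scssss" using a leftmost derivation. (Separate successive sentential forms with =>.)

S => sSM   [S -> s S M]
sSM => scGMM   [S -> c G M]
scGMM => scMsMM   [G -> M s]
scMsMM => scssMM   [M -> s]
scssMM => scsssM   [M -> s]
scsssM => scssss   [M -> s]

S => sSM => scGMM => scMsMM => scssMM => scsssM => scssss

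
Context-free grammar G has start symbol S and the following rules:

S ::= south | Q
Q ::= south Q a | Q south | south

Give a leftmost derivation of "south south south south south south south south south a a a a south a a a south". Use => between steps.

S => Q => Q south => south Q a south => south south Q a a south => south south south Q a a a south => south south south Q south a a a south => south south south south Q a south a a a south => south south south south south Q a a south a a a south => south south south south south south Q a a a south a a a south => south south south south south south south Q a a a a south a a a south => south south south south south south south Q south a a a a south a a a south => south south south south south south south south south a a a a south a a a south

S => Q   [S ::= Q]
Q => Q south   [Q ::= Q south]
Q south => south Q a south   [Q ::= south Q a]
south Q a south => south south Q a a south   [Q ::= south Q a]
south south Q a a south => south south south Q a a a south   [Q ::= south Q a]
south south south Q a a a south => south south south Q south a a a south   [Q ::= Q south]
south south south Q south a a a south => south south south south Q a south a a a south   [Q ::= south Q a]
south south south south Q a south a a a south => south south south south south Q a a south a a a south   [Q ::= south Q a]
south south south south south Q a a south a a a south => south south south south south south Q a a a south a a a south   [Q ::= south Q a]
south south south south south south Q a a a south a a a south => south south south south south south south Q a a a a south a a a south   [Q ::= south Q a]
south south south south south south south Q a a a a south a a a south => south south south south south south south Q south a a a a south a a a south   [Q ::= Q south]
south south south south south south south Q south a a a a south a a a south => south south south south south south south south south a a a a south a a a south   [Q ::= south]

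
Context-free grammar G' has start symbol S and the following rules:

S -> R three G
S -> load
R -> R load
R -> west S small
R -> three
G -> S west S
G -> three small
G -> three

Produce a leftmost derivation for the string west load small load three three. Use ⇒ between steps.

S ⇒ R three G ⇒ R load three G ⇒ west S small load three G ⇒ west load small load three G ⇒ west load small load three three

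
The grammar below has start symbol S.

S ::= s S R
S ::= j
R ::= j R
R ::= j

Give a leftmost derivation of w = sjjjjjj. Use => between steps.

S => sSR => sjR => sjjR => sjjjR => sjjjjR => sjjjjjR => sjjjjjj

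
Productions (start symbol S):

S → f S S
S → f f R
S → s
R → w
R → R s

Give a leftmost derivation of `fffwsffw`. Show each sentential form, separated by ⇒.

S ⇒ fSS ⇒ fffRS ⇒ fffRsS ⇒ fffwsS ⇒ fffwsffR ⇒ fffwsffw

S ⇒ fSS   [S → f S S]
fSS ⇒ fffRS   [S → f f R]
fffRS ⇒ fffRsS   [R → R s]
fffRsS ⇒ fffwsS   [R → w]
fffwsS ⇒ fffwsffR   [S → f f R]
fffwsffR ⇒ fffwsffw   [R → w]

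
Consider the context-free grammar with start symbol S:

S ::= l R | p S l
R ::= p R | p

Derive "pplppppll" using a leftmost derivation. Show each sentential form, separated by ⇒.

S ⇒ pSl ⇒ ppSll ⇒ pplRll ⇒ pplpRll ⇒ pplppRll ⇒ pplpppRll ⇒ pplppppll

S ⇒ pSl   [S ::= p S l]
pSl ⇒ ppSll   [S ::= p S l]
ppSll ⇒ pplRll   [S ::= l R]
pplRll ⇒ pplpRll   [R ::= p R]
pplpRll ⇒ pplppRll   [R ::= p R]
pplppRll ⇒ pplpppRll   [R ::= p R]
pplpppRll ⇒ pplppppll   [R ::= p]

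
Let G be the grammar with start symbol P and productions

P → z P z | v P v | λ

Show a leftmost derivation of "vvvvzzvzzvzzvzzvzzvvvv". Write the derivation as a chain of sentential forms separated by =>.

P => vPv => vvPvv => vvvPvvv => vvvvPvvvv => vvvvzPzvvvv => vvvvzzPzzvvvv => vvvvzzvPvzzvvvv => vvvvzzvzPzvzzvvvv => vvvvzzvzzPzzvzzvvvv => vvvvzzvzzvPvzzvzzvvvv => vvvvzzvzzvzPzvzzvzzvvvv => vvvvzzvzzvzzvzzvzzvvvv

P => vPv   [P → v P v]
vPv => vvPvv   [P → v P v]
vvPvv => vvvPvvv   [P → v P v]
vvvPvvv => vvvvPvvvv   [P → v P v]
vvvvPvvvv => vvvvzPzvvvv   [P → z P z]
vvvvzPzvvvv => vvvvzzPzzvvvv   [P → z P z]
vvvvzzPzzvvvv => vvvvzzvPvzzvvvv   [P → v P v]
vvvvzzvPvzzvvvv => vvvvzzvzPzvzzvvvv   [P → z P z]
vvvvzzvzPzvzzvvvv => vvvvzzvzzPzzvzzvvvv   [P → z P z]
vvvvzzvzzPzzvzzvvvv => vvvvzzvzzvPvzzvzzvvvv   [P → v P v]
vvvvzzvzzvPvzzvzzvvvv => vvvvzzvzzvzPzvzzvzzvvvv   [P → z P z]
vvvvzzvzzvzPzvzzvzzvvvv => vvvvzzvzzvzzvzzvzzvvvv   [P → λ]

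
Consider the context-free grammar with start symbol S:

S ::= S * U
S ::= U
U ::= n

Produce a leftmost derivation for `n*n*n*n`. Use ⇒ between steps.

S ⇒ S*U ⇒ S*U*U ⇒ S*U*U*U ⇒ U*U*U*U ⇒ n*U*U*U ⇒ n*n*U*U ⇒ n*n*n*U ⇒ n*n*n*n

S ⇒ S*U   [S ::= S * U]
S*U ⇒ S*U*U   [S ::= S * U]
S*U*U ⇒ S*U*U*U   [S ::= S * U]
S*U*U*U ⇒ U*U*U*U   [S ::= U]
U*U*U*U ⇒ n*U*U*U   [U ::= n]
n*U*U*U ⇒ n*n*U*U   [U ::= n]
n*n*U*U ⇒ n*n*n*U   [U ::= n]
n*n*n*U ⇒ n*n*n*n   [U ::= n]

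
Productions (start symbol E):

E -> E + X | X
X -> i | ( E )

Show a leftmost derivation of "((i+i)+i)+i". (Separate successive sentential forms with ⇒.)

E ⇒ E+X ⇒ X+X ⇒ (E)+X ⇒ (E+X)+X ⇒ (X+X)+X ⇒ ((E)+X)+X ⇒ ((E+X)+X)+X ⇒ ((X+X)+X)+X ⇒ ((i+X)+X)+X ⇒ ((i+i)+X)+X ⇒ ((i+i)+i)+X ⇒ ((i+i)+i)+i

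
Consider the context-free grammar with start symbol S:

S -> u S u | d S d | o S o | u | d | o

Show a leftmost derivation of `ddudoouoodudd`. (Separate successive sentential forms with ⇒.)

S⇒dSd⇒ddSdd⇒dduSudd⇒ddudSdudd⇒ddudoSodudd⇒ddudooSoodudd⇒ddudoouoodudd

S ⇒ dSd   [S -> d S d]
dSd ⇒ ddSdd   [S -> d S d]
ddSdd ⇒ dduSudd   [S -> u S u]
dduSudd ⇒ ddudSdudd   [S -> d S d]
ddudSdudd ⇒ ddudoSodudd   [S -> o S o]
ddudoSodudd ⇒ ddudooSoodudd   [S -> o S o]
ddudooSoodudd ⇒ ddudoouoodudd   [S -> u]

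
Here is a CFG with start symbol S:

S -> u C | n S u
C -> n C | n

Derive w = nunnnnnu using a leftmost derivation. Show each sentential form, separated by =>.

S=>nSu=>nuCu=>nunCu=>nunnCu=>nunnnCu=>nunnnnCu=>nunnnnnu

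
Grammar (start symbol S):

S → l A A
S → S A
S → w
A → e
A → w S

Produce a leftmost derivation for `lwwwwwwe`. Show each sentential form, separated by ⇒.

S⇒lAA⇒lwSA⇒lwwA⇒lwwwS⇒lwwwSA⇒lwwwwA⇒lwwwwwS⇒lwwwwwSA⇒lwwwwwwA⇒lwwwwwwe

S ⇒ lAA   [S → l A A]
lAA ⇒ lwSA   [A → w S]
lwSA ⇒ lwwA   [S → w]
lwwA ⇒ lwwwS   [A → w S]
lwwwS ⇒ lwwwSA   [S → S A]
lwwwSA ⇒ lwwwwA   [S → w]
lwwwwA ⇒ lwwwwwS   [A → w S]
lwwwwwS ⇒ lwwwwwSA   [S → S A]
lwwwwwSA ⇒ lwwwwwwA   [S → w]
lwwwwwwA ⇒ lwwwwwwe   [A → e]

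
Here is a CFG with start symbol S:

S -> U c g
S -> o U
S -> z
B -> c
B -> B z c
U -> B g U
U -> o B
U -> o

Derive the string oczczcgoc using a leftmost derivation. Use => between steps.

S => oU => oBgU => oBzcgU => oBzczcgU => oczczcgU => oczczcgoB => oczczcgoc

S => oU   [S -> o U]
oU => oBgU   [U -> B g U]
oBgU => oBzcgU   [B -> B z c]
oBzcgU => oBzczcgU   [B -> B z c]
oBzczcgU => oczczcgU   [B -> c]
oczczcgU => oczczcgoB   [U -> o B]
oczczcgoB => oczczcgoc   [B -> c]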